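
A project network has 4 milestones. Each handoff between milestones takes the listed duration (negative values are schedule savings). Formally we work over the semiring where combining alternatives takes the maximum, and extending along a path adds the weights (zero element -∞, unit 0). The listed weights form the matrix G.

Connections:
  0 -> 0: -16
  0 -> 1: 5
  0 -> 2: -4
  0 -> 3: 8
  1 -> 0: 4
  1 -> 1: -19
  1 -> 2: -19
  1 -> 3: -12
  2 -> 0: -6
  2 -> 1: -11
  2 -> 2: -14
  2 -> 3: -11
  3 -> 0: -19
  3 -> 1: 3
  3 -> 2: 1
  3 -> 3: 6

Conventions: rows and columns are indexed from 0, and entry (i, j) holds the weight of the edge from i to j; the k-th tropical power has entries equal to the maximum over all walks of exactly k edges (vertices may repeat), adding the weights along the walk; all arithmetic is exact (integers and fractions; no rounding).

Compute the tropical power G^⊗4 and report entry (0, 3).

G^⊗2:
  [9, 11, 9, 14]
  [-12, 9, 0, 12]
  [-7, -1, -10, 2]
  [7, 9, 7, 12]
G^⊗3:
  [15, 17, 15, 20]
  [13, 15, 13, 18]
  [3, 5, 3, 8]
  [13, 15, 13, 18]
G^⊗4:
  [21, 23, 21, 26]
  [19, 21, 19, 24]
  [9, 11, 9, 14]
  [19, 21, 19, 24]
Key observation: the optimum is the walk 0->3->3->3->3, with weight 8 + 6 + 6 + 6 = 26.
Optimal value attained by: walk 0->3->3->3->3.
Answer: (G^⊗4)[0][3] = 26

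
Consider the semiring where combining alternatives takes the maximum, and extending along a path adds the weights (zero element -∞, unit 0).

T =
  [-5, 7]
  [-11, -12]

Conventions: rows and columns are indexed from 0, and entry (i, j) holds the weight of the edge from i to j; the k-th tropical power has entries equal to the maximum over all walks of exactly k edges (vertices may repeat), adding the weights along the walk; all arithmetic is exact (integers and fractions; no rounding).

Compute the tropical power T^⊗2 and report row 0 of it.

T^⊗2:
  [-4, 2]
  [-16, -4]
Answer: row 0 of T^⊗2 = [-4, 2]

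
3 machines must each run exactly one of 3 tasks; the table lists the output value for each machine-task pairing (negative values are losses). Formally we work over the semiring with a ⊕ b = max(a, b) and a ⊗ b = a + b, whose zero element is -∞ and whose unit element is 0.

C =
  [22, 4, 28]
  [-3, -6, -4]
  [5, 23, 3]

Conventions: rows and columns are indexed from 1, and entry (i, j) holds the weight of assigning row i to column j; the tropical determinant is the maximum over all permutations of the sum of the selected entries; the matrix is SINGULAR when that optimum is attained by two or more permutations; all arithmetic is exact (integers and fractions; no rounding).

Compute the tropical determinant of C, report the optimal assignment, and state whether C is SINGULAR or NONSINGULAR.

σ = (1, 2, 3): 22 + (-6) + 3 = 19
σ = (1, 3, 2): 22 + (-4) + 23 = 41
σ = (2, 1, 3): 4 + (-3) + 3 = 4
σ = (2, 3, 1): 4 + (-4) + 5 = 5
σ = (3, 1, 2): 28 + (-3) + 23 = 48
σ = (3, 2, 1): 28 + (-6) + 5 = 27
Optimal value attained by: σ = (3, 1, 2).
Answer: det⊕(C) = 48; verdict: NONSINGULAR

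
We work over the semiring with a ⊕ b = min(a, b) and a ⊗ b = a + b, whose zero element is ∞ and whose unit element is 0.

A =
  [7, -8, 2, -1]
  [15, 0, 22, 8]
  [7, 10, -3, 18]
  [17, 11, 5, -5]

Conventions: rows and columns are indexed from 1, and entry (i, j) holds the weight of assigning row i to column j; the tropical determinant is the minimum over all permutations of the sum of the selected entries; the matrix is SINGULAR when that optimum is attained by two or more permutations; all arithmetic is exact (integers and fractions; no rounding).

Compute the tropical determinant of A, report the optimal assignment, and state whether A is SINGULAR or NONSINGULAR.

σ = (1, 2, 3, 4): 7 + 0 + (-3) + (-5) = -1
σ = (1, 2, 4, 3): 7 + 0 + 18 + 5 = 30
σ = (1, 3, 2, 4): 7 + 22 + 10 + (-5) = 34
σ = (1, 3, 4, 2): 7 + 22 + 18 + 11 = 58
σ = (1, 4, 2, 3): 7 + 8 + 10 + 5 = 30
σ = (1, 4, 3, 2): 7 + 8 + (-3) + 11 = 23
σ = (2, 1, 3, 4): (-8) + 15 + (-3) + (-5) = -1
σ = (2, 1, 4, 3): (-8) + 15 + 18 + 5 = 30
σ = (2, 3, 1, 4): (-8) + 22 + 7 + (-5) = 16
σ = (2, 3, 4, 1): (-8) + 22 + 18 + 17 = 49
σ = (2, 4, 1, 3): (-8) + 8 + 7 + 5 = 12
σ = (2, 4, 3, 1): (-8) + 8 + (-3) + 17 = 14
σ = (3, 1, 2, 4): 2 + 15 + 10 + (-5) = 22
σ = (3, 1, 4, 2): 2 + 15 + 18 + 11 = 46
σ = (3, 2, 1, 4): 2 + 0 + 7 + (-5) = 4
σ = (3, 2, 4, 1): 2 + 0 + 18 + 17 = 37
σ = (3, 4, 1, 2): 2 + 8 + 7 + 11 = 28
σ = (3, 4, 2, 1): 2 + 8 + 10 + 17 = 37
σ = (4, 1, 2, 3): (-1) + 15 + 10 + 5 = 29
σ = (4, 1, 3, 2): (-1) + 15 + (-3) + 11 = 22
σ = (4, 2, 1, 3): (-1) + 0 + 7 + 5 = 11
σ = (4, 2, 3, 1): (-1) + 0 + (-3) + 17 = 13
σ = (4, 3, 1, 2): (-1) + 22 + 7 + 11 = 39
σ = (4, 3, 2, 1): (-1) + 22 + 10 + 17 = 48
Optimal value attained by: σ = (1, 2, 3, 4).
Answer: det⊕(A) = -1; verdict: SINGULAR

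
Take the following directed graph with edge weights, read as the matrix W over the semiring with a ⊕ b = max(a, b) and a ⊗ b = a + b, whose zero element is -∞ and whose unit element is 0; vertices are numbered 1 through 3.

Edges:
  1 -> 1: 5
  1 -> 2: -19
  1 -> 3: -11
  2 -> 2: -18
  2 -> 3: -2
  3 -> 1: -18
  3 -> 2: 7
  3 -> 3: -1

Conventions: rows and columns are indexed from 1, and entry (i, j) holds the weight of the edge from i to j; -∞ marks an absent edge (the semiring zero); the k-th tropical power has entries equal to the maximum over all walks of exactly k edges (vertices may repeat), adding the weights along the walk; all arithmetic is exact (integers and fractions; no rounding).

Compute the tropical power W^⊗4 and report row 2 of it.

W^⊗2:
  [10, -4, -6]
  [-20, 5, -3]
  [-13, 6, 5]
W^⊗3:
  [15, 1, -1]
  [-15, 4, 3]
  [-8, 12, 4]
W^⊗4:
  [20, 6, 4]
  [-10, 10, 2]
  [-3, 11, 10]
Answer: row 2 of W^⊗4 = [-10, 10, 2]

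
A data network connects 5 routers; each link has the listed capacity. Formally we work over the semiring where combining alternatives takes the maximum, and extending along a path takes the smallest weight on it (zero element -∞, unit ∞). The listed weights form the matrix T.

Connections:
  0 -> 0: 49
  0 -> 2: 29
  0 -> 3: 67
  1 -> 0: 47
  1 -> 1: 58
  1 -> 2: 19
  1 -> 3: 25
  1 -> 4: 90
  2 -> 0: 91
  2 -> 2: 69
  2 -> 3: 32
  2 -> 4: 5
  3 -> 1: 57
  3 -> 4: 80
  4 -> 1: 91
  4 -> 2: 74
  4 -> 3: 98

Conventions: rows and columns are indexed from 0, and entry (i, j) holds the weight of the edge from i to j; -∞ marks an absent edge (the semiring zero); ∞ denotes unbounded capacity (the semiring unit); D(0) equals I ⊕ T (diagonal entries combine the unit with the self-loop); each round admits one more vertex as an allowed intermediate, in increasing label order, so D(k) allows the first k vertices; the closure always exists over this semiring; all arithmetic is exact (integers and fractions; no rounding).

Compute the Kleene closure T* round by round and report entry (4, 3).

D(0):
  [∞, -∞, 29, 67, -∞]
  [47, ∞, 19, 25, 90]
  [91, -∞, ∞, 32, 5]
  [-∞, 57, -∞, ∞, 80]
  [-∞, 91, 74, 98, ∞]
D(1):
  [∞, -∞, 29, 67, -∞]
  [47, ∞, 29, 47, 90]
  [91, -∞, ∞, 67, 5]
  [-∞, 57, -∞, ∞, 80]
  [-∞, 91, 74, 98, ∞]
D(2):
  [∞, -∞, 29, 67, -∞]
  [47, ∞, 29, 47, 90]
  [91, -∞, ∞, 67, 5]
  [47, 57, 29, ∞, 80]
  [47, 91, 74, 98, ∞]
D(3):
  [∞, -∞, 29, 67, 5]
  [47, ∞, 29, 47, 90]
  [91, -∞, ∞, 67, 5]
  [47, 57, 29, ∞, 80]
  [74, 91, 74, 98, ∞]
D(4):
  [∞, 57, 29, 67, 67]
  [47, ∞, 29, 47, 90]
  [91, 57, ∞, 67, 67]
  [47, 57, 29, ∞, 80]
  [74, 91, 74, 98, ∞]
D(5):
  [∞, 67, 67, 67, 67]
  [74, ∞, 74, 90, 90]
  [91, 67, ∞, 67, 67]
  [74, 80, 74, ∞, 80]
  [74, 91, 74, 98, ∞]
Answer: T*[4][3] = 98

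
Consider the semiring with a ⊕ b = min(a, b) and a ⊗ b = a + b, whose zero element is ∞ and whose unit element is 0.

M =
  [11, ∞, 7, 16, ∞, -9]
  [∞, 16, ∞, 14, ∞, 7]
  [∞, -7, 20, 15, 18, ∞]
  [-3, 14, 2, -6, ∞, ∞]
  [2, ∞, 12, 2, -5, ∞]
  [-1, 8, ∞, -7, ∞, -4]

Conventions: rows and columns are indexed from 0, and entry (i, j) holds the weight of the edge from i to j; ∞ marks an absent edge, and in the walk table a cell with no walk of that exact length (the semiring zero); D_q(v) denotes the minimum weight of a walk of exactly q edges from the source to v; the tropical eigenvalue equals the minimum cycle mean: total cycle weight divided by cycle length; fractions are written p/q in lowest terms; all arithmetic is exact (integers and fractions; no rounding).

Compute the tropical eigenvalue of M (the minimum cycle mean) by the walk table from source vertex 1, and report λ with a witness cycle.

q=0: [∞, 0, ∞, ∞, ∞, ∞]
q=1: [∞, 16, ∞, 14, ∞, 7]
q=2: [6, 15, 16, 0, ∞, 3]
q=3: [-3, 9, 2, -6, 34, -3]
q=4: [-9, -5, -4, -12, 20, -12]
q=5: [-15, -11, -10, -19, 14, -18]
q=6: [-22, -17, -17, -25, 8, -24]
Optimal cycle mean attained by: cycle 0->5->3->0, total (-9) + (-7) + (-3), length 3.
Answer: λ = -19/3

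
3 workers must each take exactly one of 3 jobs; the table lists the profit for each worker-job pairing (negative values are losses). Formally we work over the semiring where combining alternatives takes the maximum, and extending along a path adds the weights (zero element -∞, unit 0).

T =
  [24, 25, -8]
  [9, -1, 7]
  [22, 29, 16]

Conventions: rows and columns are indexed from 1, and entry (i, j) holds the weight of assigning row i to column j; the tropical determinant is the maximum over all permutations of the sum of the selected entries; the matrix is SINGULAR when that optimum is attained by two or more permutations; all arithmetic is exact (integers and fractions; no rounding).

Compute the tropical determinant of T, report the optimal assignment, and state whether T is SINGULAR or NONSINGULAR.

σ = (1, 2, 3): 24 + (-1) + 16 = 39
σ = (1, 3, 2): 24 + 7 + 29 = 60
σ = (2, 1, 3): 25 + 9 + 16 = 50
σ = (2, 3, 1): 25 + 7 + 22 = 54
σ = (3, 1, 2): (-8) + 9 + 29 = 30
σ = (3, 2, 1): (-8) + (-1) + 22 = 13
Optimal value attained by: σ = (1, 3, 2).
Answer: det⊕(T) = 60; verdict: NONSINGULAR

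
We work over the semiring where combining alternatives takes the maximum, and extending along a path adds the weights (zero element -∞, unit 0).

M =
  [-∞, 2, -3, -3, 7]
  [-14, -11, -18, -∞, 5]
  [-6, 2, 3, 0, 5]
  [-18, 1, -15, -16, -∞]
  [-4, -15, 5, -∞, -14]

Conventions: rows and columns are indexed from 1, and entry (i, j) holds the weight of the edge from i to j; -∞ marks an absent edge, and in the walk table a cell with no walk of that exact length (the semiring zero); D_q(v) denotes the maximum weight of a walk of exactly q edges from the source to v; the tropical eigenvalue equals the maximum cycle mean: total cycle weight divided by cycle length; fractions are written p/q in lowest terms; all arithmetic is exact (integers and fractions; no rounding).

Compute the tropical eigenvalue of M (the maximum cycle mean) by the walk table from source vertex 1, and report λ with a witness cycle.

q=0: [0, -∞, -∞, -∞, -∞]
q=1: [-∞, 2, -3, -3, 7]
q=2: [3, -1, 12, -3, 7]
q=3: [6, 14, 15, 12, 17]
q=4: [13, 17, 22, 15, 20]
q=5: [16, 24, 25, 22, 27]
Optimal cycle mean attained by: cycle 3->5->3, total 5 + 5, length 2.
Answer: λ = 5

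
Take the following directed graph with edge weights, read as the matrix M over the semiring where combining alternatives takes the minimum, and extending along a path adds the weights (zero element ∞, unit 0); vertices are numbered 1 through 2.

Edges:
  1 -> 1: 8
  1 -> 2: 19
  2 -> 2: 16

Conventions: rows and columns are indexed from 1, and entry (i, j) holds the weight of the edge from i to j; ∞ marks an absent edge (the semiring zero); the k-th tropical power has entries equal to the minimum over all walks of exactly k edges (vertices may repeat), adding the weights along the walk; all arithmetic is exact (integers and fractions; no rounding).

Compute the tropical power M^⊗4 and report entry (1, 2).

M^⊗2:
  [16, 27]
  [∞, 32]
M^⊗3:
  [24, 35]
  [∞, 48]
M^⊗4:
  [32, 43]
  [∞, 64]
Key observation: the optimum is the walk 1->1->1->1->2, with weight 8 + 8 + 8 + 19 = 43.
Optimal value attained by: walk 1->1->1->1->2.
Answer: (M^⊗4)[1][2] = 43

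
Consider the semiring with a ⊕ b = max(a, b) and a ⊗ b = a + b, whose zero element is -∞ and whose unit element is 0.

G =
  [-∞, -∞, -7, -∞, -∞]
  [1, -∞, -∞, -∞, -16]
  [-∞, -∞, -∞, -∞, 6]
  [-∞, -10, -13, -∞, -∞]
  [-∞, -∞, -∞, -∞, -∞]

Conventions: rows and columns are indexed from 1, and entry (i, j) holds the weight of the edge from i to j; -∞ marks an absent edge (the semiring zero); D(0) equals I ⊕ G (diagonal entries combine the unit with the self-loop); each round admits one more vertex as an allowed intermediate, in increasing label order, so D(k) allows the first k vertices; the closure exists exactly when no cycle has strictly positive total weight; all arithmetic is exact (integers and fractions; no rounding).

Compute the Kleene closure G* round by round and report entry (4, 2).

D(0):
  [0, -∞, -7, -∞, -∞]
  [1, 0, -∞, -∞, -16]
  [-∞, -∞, 0, -∞, 6]
  [-∞, -10, -13, 0, -∞]
  [-∞, -∞, -∞, -∞, 0]
D(1):
  [0, -∞, -7, -∞, -∞]
  [1, 0, -6, -∞, -16]
  [-∞, -∞, 0, -∞, 6]
  [-∞, -10, -13, 0, -∞]
  [-∞, -∞, -∞, -∞, 0]
D(2):
  [0, -∞, -7, -∞, -∞]
  [1, 0, -6, -∞, -16]
  [-∞, -∞, 0, -∞, 6]
  [-9, -10, -13, 0, -26]
  [-∞, -∞, -∞, -∞, 0]
D(3):
  [0, -∞, -7, -∞, -1]
  [1, 0, -6, -∞, 0]
  [-∞, -∞, 0, -∞, 6]
  [-9, -10, -13, 0, -7]
  [-∞, -∞, -∞, -∞, 0]
D(4):
  [0, -∞, -7, -∞, -1]
  [1, 0, -6, -∞, 0]
  [-∞, -∞, 0, -∞, 6]
  [-9, -10, -13, 0, -7]
  [-∞, -∞, -∞, -∞, 0]
D(5):
  [0, -∞, -7, -∞, -1]
  [1, 0, -6, -∞, 0]
  [-∞, -∞, 0, -∞, 6]
  [-9, -10, -13, 0, -7]
  [-∞, -∞, -∞, -∞, 0]
Answer: G*[4][2] = -10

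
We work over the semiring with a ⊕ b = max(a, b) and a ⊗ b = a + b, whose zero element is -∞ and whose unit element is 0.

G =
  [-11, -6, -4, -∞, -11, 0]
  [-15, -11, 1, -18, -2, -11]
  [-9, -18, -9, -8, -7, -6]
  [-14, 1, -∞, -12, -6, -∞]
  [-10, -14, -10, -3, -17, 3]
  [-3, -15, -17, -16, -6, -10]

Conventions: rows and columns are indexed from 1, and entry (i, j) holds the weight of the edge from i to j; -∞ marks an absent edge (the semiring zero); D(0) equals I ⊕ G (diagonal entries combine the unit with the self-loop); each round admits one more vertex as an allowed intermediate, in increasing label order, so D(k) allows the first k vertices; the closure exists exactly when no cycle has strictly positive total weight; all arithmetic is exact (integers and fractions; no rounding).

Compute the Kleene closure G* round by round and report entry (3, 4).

D(0):
  [0, -6, -4, -∞, -11, 0]
  [-15, 0, 1, -18, -2, -11]
  [-9, -18, 0, -8, -7, -6]
  [-14, 1, -∞, 0, -6, -∞]
  [-10, -14, -10, -3, 0, 3]
  [-3, -15, -17, -16, -6, 0]
D(1):
  [0, -6, -4, -∞, -11, 0]
  [-15, 0, 1, -18, -2, -11]
  [-9, -15, 0, -8, -7, -6]
  [-14, 1, -18, 0, -6, -14]
  [-10, -14, -10, -3, 0, 3]
  [-3, -9, -7, -16, -6, 0]
D(2):
  [0, -6, -4, -24, -8, 0]
  [-15, 0, 1, -18, -2, -11]
  [-9, -15, 0, -8, -7, -6]
  [-14, 1, 2, 0, -1, -10]
  [-10, -14, -10, -3, 0, 3]
  [-3, -9, -7, -16, -6, 0]
D(3):
  [0, -6, -4, -12, -8, 0]
  [-8, 0, 1, -7, -2, -5]
  [-9, -15, 0, -8, -7, -6]
  [-7, 1, 2, 0, -1, -4]
  [-10, -14, -10, -3, 0, 3]
  [-3, -9, -7, -15, -6, 0]
D(4):
  [0, -6, -4, -12, -8, 0]
  [-8, 0, 1, -7, -2, -5]
  [-9, -7, 0, -8, -7, -6]
  [-7, 1, 2, 0, -1, -4]
  [-10, -2, -1, -3, 0, 3]
  [-3, -9, -7, -15, -6, 0]
D(5):
  [0, -6, -4, -11, -8, 0]
  [-8, 0, 1, -5, -2, 1]
  [-9, -7, 0, -8, -7, -4]
  [-7, 1, 2, 0, -1, 2]
  [-10, -2, -1, -3, 0, 3]
  [-3, -8, -7, -9, -6, 0]
D(6):
  [0, -6, -4, -9, -6, 0]
  [-2, 0, 1, -5, -2, 1]
  [-7, -7, 0, -8, -7, -4]
  [-1, 1, 2, 0, -1, 2]
  [0, -2, -1, -3, 0, 3]
  [-3, -8, -7, -9, -6, 0]
Answer: G*[3][4] = -8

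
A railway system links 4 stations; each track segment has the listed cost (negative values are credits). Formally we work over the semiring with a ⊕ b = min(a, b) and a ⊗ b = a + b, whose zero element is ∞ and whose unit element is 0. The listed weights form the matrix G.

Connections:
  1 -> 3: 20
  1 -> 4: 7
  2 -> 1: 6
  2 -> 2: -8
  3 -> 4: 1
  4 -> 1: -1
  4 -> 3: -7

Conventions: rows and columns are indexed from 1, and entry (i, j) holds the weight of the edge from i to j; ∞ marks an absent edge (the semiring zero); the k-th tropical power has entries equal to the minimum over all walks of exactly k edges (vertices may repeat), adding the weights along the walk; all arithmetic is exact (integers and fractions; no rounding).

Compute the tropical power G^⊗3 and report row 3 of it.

G^⊗2:
  [6, ∞, 0, 21]
  [-2, -16, 26, 13]
  [0, ∞, -6, ∞]
  [∞, ∞, 19, -6]
G^⊗3:
  [20, ∞, 14, 1]
  [-10, -24, 6, 5]
  [∞, ∞, 20, -5]
  [-7, ∞, -13, 20]
Answer: row 3 of G^⊗3 = [∞, ∞, 20, -5]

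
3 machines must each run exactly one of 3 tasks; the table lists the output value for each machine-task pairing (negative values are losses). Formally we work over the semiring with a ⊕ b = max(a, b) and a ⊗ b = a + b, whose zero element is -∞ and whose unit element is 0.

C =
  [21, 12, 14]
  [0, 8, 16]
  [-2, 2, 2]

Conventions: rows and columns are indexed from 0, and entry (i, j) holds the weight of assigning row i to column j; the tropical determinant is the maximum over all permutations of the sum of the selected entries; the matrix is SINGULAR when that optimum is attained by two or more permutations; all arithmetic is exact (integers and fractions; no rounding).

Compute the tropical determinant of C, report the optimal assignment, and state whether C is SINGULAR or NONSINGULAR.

σ = (0, 1, 2): 21 + 8 + 2 = 31
σ = (0, 2, 1): 21 + 16 + 2 = 39
σ = (1, 0, 2): 12 + 0 + 2 = 14
σ = (1, 2, 0): 12 + 16 + (-2) = 26
σ = (2, 0, 1): 14 + 0 + 2 = 16
σ = (2, 1, 0): 14 + 8 + (-2) = 20
Optimal value attained by: σ = (0, 2, 1).
Answer: det⊕(C) = 39; verdict: NONSINGULAR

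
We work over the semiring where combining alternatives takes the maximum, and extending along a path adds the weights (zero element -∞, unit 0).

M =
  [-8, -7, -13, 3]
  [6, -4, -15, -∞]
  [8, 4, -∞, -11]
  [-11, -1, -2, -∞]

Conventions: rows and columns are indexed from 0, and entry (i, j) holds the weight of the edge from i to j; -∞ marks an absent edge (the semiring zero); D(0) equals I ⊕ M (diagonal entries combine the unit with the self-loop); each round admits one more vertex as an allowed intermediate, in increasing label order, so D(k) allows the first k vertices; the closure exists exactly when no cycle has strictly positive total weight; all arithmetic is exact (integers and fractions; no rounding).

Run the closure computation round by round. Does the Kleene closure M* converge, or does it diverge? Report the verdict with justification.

D(0):
  [0, -7, -13, 3]
  [6, 0, -15, -∞]
  [8, 4, 0, -11]
  [-11, -1, -2, 0]
D(1):
  [0, -7, -13, 3]
  [6, 0, -7, 9]
  [8, 4, 0, 11]
  [-11, -1, -2, 0]
Detection: at round 2, diagonal entry (3, 3) turns strictly positive.
Key observation: the cycle 3->1->0->3 has total weight (-1) + 6 + 3, which is strictly positive.
Answer: DIVERGES — positive cycle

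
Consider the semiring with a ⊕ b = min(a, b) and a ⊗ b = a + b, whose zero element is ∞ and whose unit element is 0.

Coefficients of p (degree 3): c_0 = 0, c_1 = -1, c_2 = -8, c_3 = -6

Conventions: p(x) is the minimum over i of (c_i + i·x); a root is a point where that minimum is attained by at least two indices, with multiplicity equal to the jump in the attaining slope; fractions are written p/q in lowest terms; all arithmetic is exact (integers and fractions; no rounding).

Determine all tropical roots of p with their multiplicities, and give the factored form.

hull edge (i=0, c=0) to (i=2, c=-8): slope -4, span 2
hull edge (i=2, c=-8) to (i=3, c=-6): slope 2, span 1
Factored form: p(x) = -6 ⊗ (x ⊕ (-2)) ⊗ (x ⊕ 4) ⊗ (x ⊕ 4)
Answer: roots = -2 (mult 1), 4 (mult 2)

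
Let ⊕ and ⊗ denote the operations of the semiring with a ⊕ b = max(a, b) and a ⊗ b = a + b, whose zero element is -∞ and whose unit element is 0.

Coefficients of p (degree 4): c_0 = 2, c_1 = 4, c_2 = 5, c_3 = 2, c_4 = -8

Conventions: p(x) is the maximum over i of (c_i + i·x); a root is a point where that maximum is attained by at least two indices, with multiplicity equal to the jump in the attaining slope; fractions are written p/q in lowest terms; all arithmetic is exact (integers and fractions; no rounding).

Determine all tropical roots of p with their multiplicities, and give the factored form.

hull edge (i=0, c=2) to (i=1, c=4): slope 2, span 1
hull edge (i=1, c=4) to (i=2, c=5): slope 1, span 1
hull edge (i=2, c=5) to (i=3, c=2): slope -3, span 1
hull edge (i=3, c=2) to (i=4, c=-8): slope -10, span 1
Factored form: p(x) = -8 ⊗ (x ⊕ (-2)) ⊗ (x ⊕ (-1)) ⊗ (x ⊕ 3) ⊗ (x ⊕ 10)
Answer: roots = -2 (mult 1), -1 (mult 1), 3 (mult 1), 10 (mult 1)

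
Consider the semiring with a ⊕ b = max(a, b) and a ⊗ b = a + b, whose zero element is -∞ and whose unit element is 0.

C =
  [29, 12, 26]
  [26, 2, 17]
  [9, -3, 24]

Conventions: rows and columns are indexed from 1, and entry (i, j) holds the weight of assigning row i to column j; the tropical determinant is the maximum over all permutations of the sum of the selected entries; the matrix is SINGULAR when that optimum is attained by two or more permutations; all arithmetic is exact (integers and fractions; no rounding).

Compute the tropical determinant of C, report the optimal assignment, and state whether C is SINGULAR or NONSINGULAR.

σ = (1, 2, 3): 29 + 2 + 24 = 55
σ = (1, 3, 2): 29 + 17 + (-3) = 43
σ = (2, 1, 3): 12 + 26 + 24 = 62
σ = (2, 3, 1): 12 + 17 + 9 = 38
σ = (3, 1, 2): 26 + 26 + (-3) = 49
σ = (3, 2, 1): 26 + 2 + 9 = 37
Optimal value attained by: σ = (2, 1, 3).
Answer: det⊕(C) = 62; verdict: NONSINGULAR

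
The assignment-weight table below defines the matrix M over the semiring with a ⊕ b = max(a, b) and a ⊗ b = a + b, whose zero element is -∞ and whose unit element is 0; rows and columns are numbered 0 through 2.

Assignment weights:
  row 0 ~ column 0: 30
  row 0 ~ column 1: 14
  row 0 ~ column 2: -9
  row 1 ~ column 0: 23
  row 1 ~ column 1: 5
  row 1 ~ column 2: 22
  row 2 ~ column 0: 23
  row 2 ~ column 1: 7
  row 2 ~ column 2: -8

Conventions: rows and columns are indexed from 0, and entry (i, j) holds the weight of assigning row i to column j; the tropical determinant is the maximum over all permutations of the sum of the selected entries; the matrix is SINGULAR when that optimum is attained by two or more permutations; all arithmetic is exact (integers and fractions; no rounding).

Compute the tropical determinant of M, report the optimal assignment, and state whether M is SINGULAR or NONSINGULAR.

σ = (0, 1, 2): 30 + 5 + (-8) = 27
σ = (0, 2, 1): 30 + 22 + 7 = 59
σ = (1, 0, 2): 14 + 23 + (-8) = 29
σ = (1, 2, 0): 14 + 22 + 23 = 59
σ = (2, 0, 1): (-9) + 23 + 7 = 21
σ = (2, 1, 0): (-9) + 5 + 23 = 19
Optimal value attained by: σ = (0, 2, 1).
Answer: det⊕(M) = 59; verdict: SINGULAR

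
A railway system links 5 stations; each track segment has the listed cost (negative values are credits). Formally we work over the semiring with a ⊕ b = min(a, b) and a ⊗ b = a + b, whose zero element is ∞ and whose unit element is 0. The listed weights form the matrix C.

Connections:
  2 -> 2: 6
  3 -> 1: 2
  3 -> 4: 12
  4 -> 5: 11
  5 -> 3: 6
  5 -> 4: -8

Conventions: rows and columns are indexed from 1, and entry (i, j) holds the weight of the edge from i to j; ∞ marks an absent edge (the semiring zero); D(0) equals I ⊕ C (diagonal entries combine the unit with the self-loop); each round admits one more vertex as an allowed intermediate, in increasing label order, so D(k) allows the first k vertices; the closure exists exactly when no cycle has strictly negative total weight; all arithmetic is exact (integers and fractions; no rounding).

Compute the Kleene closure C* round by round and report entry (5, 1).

D(0):
  [0, ∞, ∞, ∞, ∞]
  [∞, 0, ∞, ∞, ∞]
  [2, ∞, 0, 12, ∞]
  [∞, ∞, ∞, 0, 11]
  [∞, ∞, 6, -8, 0]
D(1):
  [0, ∞, ∞, ∞, ∞]
  [∞, 0, ∞, ∞, ∞]
  [2, ∞, 0, 12, ∞]
  [∞, ∞, ∞, 0, 11]
  [∞, ∞, 6, -8, 0]
D(2):
  [0, ∞, ∞, ∞, ∞]
  [∞, 0, ∞, ∞, ∞]
  [2, ∞, 0, 12, ∞]
  [∞, ∞, ∞, 0, 11]
  [∞, ∞, 6, -8, 0]
D(3):
  [0, ∞, ∞, ∞, ∞]
  [∞, 0, ∞, ∞, ∞]
  [2, ∞, 0, 12, ∞]
  [∞, ∞, ∞, 0, 11]
  [8, ∞, 6, -8, 0]
D(4):
  [0, ∞, ∞, ∞, ∞]
  [∞, 0, ∞, ∞, ∞]
  [2, ∞, 0, 12, 23]
  [∞, ∞, ∞, 0, 11]
  [8, ∞, 6, -8, 0]
D(5):
  [0, ∞, ∞, ∞, ∞]
  [∞, 0, ∞, ∞, ∞]
  [2, ∞, 0, 12, 23]
  [19, ∞, 17, 0, 11]
  [8, ∞, 6, -8, 0]
Answer: C*[5][1] = 8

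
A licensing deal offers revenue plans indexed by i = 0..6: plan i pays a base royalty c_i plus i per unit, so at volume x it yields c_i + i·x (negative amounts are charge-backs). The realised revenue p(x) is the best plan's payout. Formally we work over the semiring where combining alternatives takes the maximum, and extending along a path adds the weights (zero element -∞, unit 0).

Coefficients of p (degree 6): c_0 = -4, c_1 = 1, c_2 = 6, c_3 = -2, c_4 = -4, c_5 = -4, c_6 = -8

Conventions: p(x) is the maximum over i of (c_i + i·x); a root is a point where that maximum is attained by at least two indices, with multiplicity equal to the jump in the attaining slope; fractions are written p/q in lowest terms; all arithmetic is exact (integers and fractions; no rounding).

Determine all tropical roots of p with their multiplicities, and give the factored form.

hull edge (i=0, c=-4) to (i=2, c=6): slope 5, span 2
hull edge (i=2, c=6) to (i=5, c=-4): slope -10/3, span 3
hull edge (i=5, c=-4) to (i=6, c=-8): slope -4, span 1
Factored form: p(x) = -8 ⊗ (x ⊕ (-5)) ⊗ (x ⊕ (-5)) ⊗ (x ⊕ 10/3) ⊗ (x ⊕ 10/3) ⊗ (x ⊕ 10/3) ⊗ (x ⊕ 4)
Answer: roots = -5 (mult 2), 10/3 (mult 3), 4 (mult 1)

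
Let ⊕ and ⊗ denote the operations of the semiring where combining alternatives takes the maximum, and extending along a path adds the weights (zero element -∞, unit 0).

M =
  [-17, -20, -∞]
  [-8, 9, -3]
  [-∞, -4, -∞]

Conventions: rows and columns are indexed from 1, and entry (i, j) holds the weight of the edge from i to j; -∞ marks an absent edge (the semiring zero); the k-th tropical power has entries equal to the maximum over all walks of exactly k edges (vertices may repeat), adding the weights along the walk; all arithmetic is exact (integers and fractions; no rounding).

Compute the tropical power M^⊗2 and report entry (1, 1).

M^⊗2:
  [-28, -11, -23]
  [1, 18, 6]
  [-12, 5, -7]
Key observation: the optimum is the walk 1->2->1, with weight (-20) + (-8) = -28.
Optimal value attained by: walk 1->2->1.
Answer: (M^⊗2)[1][1] = -28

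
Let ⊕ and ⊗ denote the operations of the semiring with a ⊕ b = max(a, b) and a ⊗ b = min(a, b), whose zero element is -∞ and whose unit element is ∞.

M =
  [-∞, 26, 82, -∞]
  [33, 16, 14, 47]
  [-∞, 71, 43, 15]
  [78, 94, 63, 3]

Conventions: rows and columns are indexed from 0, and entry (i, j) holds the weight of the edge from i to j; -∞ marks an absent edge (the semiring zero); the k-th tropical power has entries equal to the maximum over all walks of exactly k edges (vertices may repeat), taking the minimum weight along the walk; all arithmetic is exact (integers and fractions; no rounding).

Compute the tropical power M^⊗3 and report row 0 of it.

M^⊗2:
  [26, 71, 43, 26]
  [47, 47, 47, 16]
  [33, 43, 43, 47]
  [33, 63, 78, 47]
M^⊗3:
  [33, 43, 43, 47]
  [33, 47, 47, 47]
  [47, 47, 47, 43]
  [47, 71, 47, 47]
Answer: row 0 of M^⊗3 = [33, 43, 43, 47]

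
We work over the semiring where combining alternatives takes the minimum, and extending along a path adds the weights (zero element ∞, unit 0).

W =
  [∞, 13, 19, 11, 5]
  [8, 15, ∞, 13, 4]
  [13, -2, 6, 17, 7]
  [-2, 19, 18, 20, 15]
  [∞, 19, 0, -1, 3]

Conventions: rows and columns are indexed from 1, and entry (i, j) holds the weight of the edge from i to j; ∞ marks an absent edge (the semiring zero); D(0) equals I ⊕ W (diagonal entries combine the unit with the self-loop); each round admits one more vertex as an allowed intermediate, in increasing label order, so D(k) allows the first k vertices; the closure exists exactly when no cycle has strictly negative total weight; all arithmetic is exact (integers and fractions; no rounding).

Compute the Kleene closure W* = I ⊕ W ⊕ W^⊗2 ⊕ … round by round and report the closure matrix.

D(0):
  [0, 13, 19, 11, 5]
  [8, 0, ∞, 13, 4]
  [13, -2, 0, 17, 7]
  [-2, 19, 18, 0, 15]
  [∞, 19, 0, -1, 0]
D(1):
  [0, 13, 19, 11, 5]
  [8, 0, 27, 13, 4]
  [13, -2, 0, 17, 7]
  [-2, 11, 17, 0, 3]
  [∞, 19, 0, -1, 0]
D(2):
  [0, 13, 19, 11, 5]
  [8, 0, 27, 13, 4]
  [6, -2, 0, 11, 2]
  [-2, 11, 17, 0, 3]
  [27, 19, 0, -1, 0]
D(3):
  [0, 13, 19, 11, 5]
  [8, 0, 27, 13, 4]
  [6, -2, 0, 11, 2]
  [-2, 11, 17, 0, 3]
  [6, -2, 0, -1, 0]
D(4):
  [0, 13, 19, 11, 5]
  [8, 0, 27, 13, 4]
  [6, -2, 0, 11, 2]
  [-2, 11, 17, 0, 3]
  [-3, -2, 0, -1, 0]
D(5):
  [0, 3, 5, 4, 5]
  [1, 0, 4, 3, 4]
  [-1, -2, 0, 1, 2]
  [-2, 1, 3, 0, 3]
  [-3, -2, 0, -1, 0]
Answer: W* = [[0, 3, 5, 4, 5], [1, 0, 4, 3, 4], [-1, -2, 0, 1, 2], [-2, 1, 3, 0, 3], [-3, -2, 0, -1, 0]]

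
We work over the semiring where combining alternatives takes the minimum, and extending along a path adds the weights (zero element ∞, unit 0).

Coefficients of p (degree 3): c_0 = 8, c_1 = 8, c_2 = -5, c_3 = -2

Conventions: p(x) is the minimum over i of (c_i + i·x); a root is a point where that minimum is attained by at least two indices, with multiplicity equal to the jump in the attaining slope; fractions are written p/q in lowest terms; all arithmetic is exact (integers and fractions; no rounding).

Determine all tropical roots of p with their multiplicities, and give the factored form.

hull edge (i=0, c=8) to (i=2, c=-5): slope -13/2, span 2
hull edge (i=2, c=-5) to (i=3, c=-2): slope 3, span 1
Factored form: p(x) = -2 ⊗ (x ⊕ (-3)) ⊗ (x ⊕ 13/2) ⊗ (x ⊕ 13/2)
Answer: roots = -3 (mult 1), 13/2 (mult 2)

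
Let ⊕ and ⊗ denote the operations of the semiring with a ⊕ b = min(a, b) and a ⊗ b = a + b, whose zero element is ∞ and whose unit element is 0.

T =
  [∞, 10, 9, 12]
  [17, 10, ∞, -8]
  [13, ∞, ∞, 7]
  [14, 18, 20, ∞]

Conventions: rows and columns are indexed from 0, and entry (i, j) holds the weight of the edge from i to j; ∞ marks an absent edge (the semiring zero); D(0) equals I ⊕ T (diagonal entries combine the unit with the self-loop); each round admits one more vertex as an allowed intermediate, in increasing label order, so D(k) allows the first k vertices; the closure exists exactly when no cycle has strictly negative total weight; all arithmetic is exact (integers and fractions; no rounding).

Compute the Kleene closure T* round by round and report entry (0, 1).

D(0):
  [0, 10, 9, 12]
  [17, 0, ∞, -8]
  [13, ∞, 0, 7]
  [14, 18, 20, 0]
D(1):
  [0, 10, 9, 12]
  [17, 0, 26, -8]
  [13, 23, 0, 7]
  [14, 18, 20, 0]
D(2):
  [0, 10, 9, 2]
  [17, 0, 26, -8]
  [13, 23, 0, 7]
  [14, 18, 20, 0]
D(3):
  [0, 10, 9, 2]
  [17, 0, 26, -8]
  [13, 23, 0, 7]
  [14, 18, 20, 0]
D(4):
  [0, 10, 9, 2]
  [6, 0, 12, -8]
  [13, 23, 0, 7]
  [14, 18, 20, 0]
Answer: T*[0][1] = 10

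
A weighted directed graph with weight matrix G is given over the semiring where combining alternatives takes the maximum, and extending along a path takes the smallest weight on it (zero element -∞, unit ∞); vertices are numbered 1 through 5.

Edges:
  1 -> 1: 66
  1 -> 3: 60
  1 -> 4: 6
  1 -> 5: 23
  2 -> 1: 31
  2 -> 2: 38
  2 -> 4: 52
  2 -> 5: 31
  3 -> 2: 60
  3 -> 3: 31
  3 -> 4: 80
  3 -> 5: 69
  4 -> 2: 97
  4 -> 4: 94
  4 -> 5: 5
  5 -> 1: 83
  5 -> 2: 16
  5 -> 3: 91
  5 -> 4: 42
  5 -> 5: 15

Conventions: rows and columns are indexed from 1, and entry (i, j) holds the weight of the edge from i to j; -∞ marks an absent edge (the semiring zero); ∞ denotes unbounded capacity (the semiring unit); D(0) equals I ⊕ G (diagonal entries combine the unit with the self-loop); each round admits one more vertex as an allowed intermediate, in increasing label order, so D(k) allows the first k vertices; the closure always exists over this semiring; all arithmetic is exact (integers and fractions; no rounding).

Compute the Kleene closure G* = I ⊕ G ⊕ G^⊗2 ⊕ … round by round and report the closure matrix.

D(0):
  [∞, -∞, 60, 6, 23]
  [31, ∞, -∞, 52, 31]
  [-∞, 60, ∞, 80, 69]
  [-∞, 97, -∞, ∞, 5]
  [83, 16, 91, 42, ∞]
D(1):
  [∞, -∞, 60, 6, 23]
  [31, ∞, 31, 52, 31]
  [-∞, 60, ∞, 80, 69]
  [-∞, 97, -∞, ∞, 5]
  [83, 16, 91, 42, ∞]
D(2):
  [∞, -∞, 60, 6, 23]
  [31, ∞, 31, 52, 31]
  [31, 60, ∞, 80, 69]
  [31, 97, 31, ∞, 31]
  [83, 16, 91, 42, ∞]
D(3):
  [∞, 60, 60, 60, 60]
  [31, ∞, 31, 52, 31]
  [31, 60, ∞, 80, 69]
  [31, 97, 31, ∞, 31]
  [83, 60, 91, 80, ∞]
D(4):
  [∞, 60, 60, 60, 60]
  [31, ∞, 31, 52, 31]
  [31, 80, ∞, 80, 69]
  [31, 97, 31, ∞, 31]
  [83, 80, 91, 80, ∞]
D(5):
  [∞, 60, 60, 60, 60]
  [31, ∞, 31, 52, 31]
  [69, 80, ∞, 80, 69]
  [31, 97, 31, ∞, 31]
  [83, 80, 91, 80, ∞]
Answer: G* = [[∞, 60, 60, 60, 60], [31, ∞, 31, 52, 31], [69, 80, ∞, 80, 69], [31, 97, 31, ∞, 31], [83, 80, 91, 80, ∞]]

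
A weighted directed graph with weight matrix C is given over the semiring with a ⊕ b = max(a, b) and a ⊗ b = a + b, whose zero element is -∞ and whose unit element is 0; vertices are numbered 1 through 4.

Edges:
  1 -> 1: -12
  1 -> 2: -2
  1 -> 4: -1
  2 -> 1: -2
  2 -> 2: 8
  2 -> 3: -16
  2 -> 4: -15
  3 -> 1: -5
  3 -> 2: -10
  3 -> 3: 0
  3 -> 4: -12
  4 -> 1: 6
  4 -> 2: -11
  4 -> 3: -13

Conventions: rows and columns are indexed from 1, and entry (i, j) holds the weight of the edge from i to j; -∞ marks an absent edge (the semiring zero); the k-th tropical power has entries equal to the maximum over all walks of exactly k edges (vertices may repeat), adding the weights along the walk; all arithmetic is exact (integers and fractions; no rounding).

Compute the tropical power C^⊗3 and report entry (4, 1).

C^⊗2:
  [5, 6, -14, -13]
  [6, 16, -8, -3]
  [-5, -2, 0, -6]
  [-6, 4, -13, 5]
C^⊗3:
  [4, 14, -10, 4]
  [14, 24, 0, 5]
  [0, 6, 0, -6]
  [11, 12, -8, -7]
Key observation: the optimum is the walk 4->1->4->1, with weight 6 + (-1) + 6 = 11.
Optimal value attained by: walk 4->1->4->1.
Answer: (C^⊗3)[4][1] = 11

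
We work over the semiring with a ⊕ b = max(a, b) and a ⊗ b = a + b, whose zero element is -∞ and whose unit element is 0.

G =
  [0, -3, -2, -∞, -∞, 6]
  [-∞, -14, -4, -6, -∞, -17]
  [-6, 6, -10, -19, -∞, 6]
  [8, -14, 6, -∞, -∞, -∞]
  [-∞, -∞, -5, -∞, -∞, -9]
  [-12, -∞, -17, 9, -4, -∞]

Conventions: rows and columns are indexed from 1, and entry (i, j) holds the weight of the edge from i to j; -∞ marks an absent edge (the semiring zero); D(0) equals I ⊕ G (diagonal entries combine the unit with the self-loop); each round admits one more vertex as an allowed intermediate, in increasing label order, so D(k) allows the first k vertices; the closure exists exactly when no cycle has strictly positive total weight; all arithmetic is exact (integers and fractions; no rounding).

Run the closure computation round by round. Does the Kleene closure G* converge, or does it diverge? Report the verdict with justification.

D(0):
  [0, -3, -2, -∞, -∞, 6]
  [-∞, 0, -4, -6, -∞, -17]
  [-6, 6, 0, -19, -∞, 6]
  [8, -14, 6, 0, -∞, -∞]
  [-∞, -∞, -5, -∞, 0, -9]
  [-12, -∞, -17, 9, -4, 0]
D(1):
  [0, -3, -2, -∞, -∞, 6]
  [-∞, 0, -4, -6, -∞, -17]
  [-6, 6, 0, -19, -∞, 6]
  [8, 5, 6, 0, -∞, 14]
  [-∞, -∞, -5, -∞, 0, -9]
  [-12, -15, -14, 9, -4, 0]
Detection: at round 2, diagonal entry (3, 3) turns strictly positive.
Key observation: the cycle 3->2->3 has total weight 6 + (-4), which is strictly positive.
Answer: DIVERGES — positive cycle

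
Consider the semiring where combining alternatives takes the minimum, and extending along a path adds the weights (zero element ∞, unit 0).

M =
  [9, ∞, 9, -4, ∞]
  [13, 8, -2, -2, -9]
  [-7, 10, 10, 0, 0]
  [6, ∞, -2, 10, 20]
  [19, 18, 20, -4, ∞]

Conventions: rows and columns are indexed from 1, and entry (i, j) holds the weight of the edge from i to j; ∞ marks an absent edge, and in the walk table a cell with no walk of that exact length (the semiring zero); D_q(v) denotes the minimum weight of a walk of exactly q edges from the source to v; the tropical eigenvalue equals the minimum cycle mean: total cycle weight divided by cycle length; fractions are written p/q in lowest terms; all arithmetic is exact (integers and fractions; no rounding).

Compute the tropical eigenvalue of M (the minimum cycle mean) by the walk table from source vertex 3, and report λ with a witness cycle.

q=0: [∞, ∞, 0, ∞, ∞]
q=1: [-7, 10, 10, 0, 0]
q=2: [2, 18, -2, -11, 1]
q=3: [-9, 8, -13, -3, -2]
q=4: [-20, -3, -5, -13, -13]
q=5: [-12, 5, -15, -24, -12]
Optimal cycle mean attained by: cycle 1->4->3->1, total (-4) + (-2) + (-7), length 3.
Answer: λ = -13/3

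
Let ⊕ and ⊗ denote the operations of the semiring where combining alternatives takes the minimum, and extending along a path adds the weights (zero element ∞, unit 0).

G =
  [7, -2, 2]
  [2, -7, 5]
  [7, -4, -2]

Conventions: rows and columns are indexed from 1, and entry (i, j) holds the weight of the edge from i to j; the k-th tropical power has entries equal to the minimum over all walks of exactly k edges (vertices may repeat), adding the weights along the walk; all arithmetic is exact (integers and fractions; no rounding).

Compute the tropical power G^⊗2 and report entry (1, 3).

G^⊗2:
  [0, -9, 0]
  [-5, -14, -2]
  [-2, -11, -4]
Key observation: the optimum is the walk 1->3->3, with weight 2 + (-2) = 0.
Optimal value attained by: walk 1->3->3.
Answer: (G^⊗2)[1][3] = 0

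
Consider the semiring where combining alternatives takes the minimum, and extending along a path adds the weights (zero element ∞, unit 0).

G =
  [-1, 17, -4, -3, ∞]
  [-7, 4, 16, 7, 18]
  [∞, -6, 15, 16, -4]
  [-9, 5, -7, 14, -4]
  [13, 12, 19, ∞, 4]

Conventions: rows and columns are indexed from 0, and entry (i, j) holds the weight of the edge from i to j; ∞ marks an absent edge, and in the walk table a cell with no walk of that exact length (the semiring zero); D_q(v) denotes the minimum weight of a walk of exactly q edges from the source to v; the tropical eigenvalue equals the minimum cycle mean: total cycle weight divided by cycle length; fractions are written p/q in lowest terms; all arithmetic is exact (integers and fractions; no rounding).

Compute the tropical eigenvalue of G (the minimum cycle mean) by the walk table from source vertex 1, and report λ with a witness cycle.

q=0: [∞, 0, ∞, ∞, ∞]
q=1: [-7, 4, 16, 7, 18]
q=2: [-8, 8, -11, -10, 3]
q=3: [-19, -17, -17, -11, -15]
q=4: [-24, -23, -23, -22, -21]
q=5: [-31, -29, -29, -27, -27]
Optimal cycle mean attained by: cycle 0->3->0, total (-3) + (-9), length 2.
Answer: λ = -6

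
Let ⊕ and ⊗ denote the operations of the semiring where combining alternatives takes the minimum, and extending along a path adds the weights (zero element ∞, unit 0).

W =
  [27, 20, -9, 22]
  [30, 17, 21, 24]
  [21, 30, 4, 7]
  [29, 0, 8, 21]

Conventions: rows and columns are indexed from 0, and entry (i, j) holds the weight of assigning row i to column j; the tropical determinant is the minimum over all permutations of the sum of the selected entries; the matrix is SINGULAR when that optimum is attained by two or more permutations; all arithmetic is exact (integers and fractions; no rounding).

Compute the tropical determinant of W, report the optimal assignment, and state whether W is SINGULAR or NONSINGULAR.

σ = (0, 1, 2, 3): 27 + 17 + 4 + 21 = 69
σ = (0, 1, 3, 2): 27 + 17 + 7 + 8 = 59
σ = (0, 2, 1, 3): 27 + 21 + 30 + 21 = 99
σ = (0, 2, 3, 1): 27 + 21 + 7 + 0 = 55
σ = (0, 3, 1, 2): 27 + 24 + 30 + 8 = 89
σ = (0, 3, 2, 1): 27 + 24 + 4 + 0 = 55
σ = (1, 0, 2, 3): 20 + 30 + 4 + 21 = 75
σ = (1, 0, 3, 2): 20 + 30 + 7 + 8 = 65
σ = (1, 2, 0, 3): 20 + 21 + 21 + 21 = 83
σ = (1, 2, 3, 0): 20 + 21 + 7 + 29 = 77
σ = (1, 3, 0, 2): 20 + 24 + 21 + 8 = 73
σ = (1, 3, 2, 0): 20 + 24 + 4 + 29 = 77
σ = (2, 0, 1, 3): (-9) + 30 + 30 + 21 = 72
σ = (2, 0, 3, 1): (-9) + 30 + 7 + 0 = 28
σ = (2, 1, 0, 3): (-9) + 17 + 21 + 21 = 50
σ = (2, 1, 3, 0): (-9) + 17 + 7 + 29 = 44
σ = (2, 3, 0, 1): (-9) + 24 + 21 + 0 = 36
σ = (2, 3, 1, 0): (-9) + 24 + 30 + 29 = 74
σ = (3, 0, 1, 2): 22 + 30 + 30 + 8 = 90
σ = (3, 0, 2, 1): 22 + 30 + 4 + 0 = 56
σ = (3, 1, 0, 2): 22 + 17 + 21 + 8 = 68
σ = (3, 1, 2, 0): 22 + 17 + 4 + 29 = 72
σ = (3, 2, 0, 1): 22 + 21 + 21 + 0 = 64
σ = (3, 2, 1, 0): 22 + 21 + 30 + 29 = 102
Optimal value attained by: σ = (2, 0, 3, 1).
Answer: det⊕(W) = 28; verdict: NONSINGULAR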